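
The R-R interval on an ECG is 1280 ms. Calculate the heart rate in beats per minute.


HR = 60 / RR_interval(s)
RR = 1280 ms = 1.28 s
HR = 60 / 1.28 = 46.88 bpm


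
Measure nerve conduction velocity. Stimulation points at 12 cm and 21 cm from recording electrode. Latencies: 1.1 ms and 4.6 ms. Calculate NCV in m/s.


Distance = (21 - 12) / 100 = 0.09 m
dt = (4.6 - 1.1) / 1000 = 0.0035 s
NCV = dist / dt = 25.71 m/s


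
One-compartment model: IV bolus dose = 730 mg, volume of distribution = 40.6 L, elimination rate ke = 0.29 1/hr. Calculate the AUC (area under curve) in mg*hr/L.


C0 = Dose/Vd = 730/40.6 = 17.9803 mg/L
AUC = C0/ke = 17.9803/0.29
AUC = 62 mg*hr/L


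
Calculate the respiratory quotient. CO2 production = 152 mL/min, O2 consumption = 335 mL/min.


RQ = VCO2 / VO2
RQ = 152 / 335
RQ = 0.4537


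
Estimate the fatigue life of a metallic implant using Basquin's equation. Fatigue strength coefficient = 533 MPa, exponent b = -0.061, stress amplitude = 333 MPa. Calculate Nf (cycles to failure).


sigma_a = sigma_f' * (2Nf)^b
2Nf = (sigma_a/sigma_f')^(1/b)
2Nf = (333/533)^(1/-0.061)
2Nf = 2233.0643
Nf = 1117


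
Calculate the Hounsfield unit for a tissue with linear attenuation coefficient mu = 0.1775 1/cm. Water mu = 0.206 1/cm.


HU = ((mu_tissue - mu_water) / mu_water) * 1000
HU = ((0.1775 - 0.206) / 0.206) * 1000
HU = -138.3


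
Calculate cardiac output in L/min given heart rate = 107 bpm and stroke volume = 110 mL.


CO = HR * SV
CO = 107 * 110 / 1000
CO = 11.77 L/min


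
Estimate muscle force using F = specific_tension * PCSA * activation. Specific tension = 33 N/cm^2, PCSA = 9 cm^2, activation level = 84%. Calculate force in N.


F = sigma * PCSA * activation
F = 33 * 9 * 0.84
F = 249.5 N


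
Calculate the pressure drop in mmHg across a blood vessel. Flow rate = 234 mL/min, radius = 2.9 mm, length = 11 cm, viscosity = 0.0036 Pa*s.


dP = 8*mu*L*Q / (pi*r^4)
Q = 234 mL/min = 3.9e-06 m^3/s
dP = 55.6042 Pa = 55.6042 / 133.322 mmHg = 0.4171 mmHg


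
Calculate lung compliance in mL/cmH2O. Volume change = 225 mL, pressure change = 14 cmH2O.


C = dV / dP
C = 225 / 14
C = 16.07 mL/cmH2O


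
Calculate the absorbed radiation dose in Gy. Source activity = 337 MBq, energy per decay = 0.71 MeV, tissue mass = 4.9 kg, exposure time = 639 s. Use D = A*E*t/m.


A = 337 MBq = 3.3700e+08 Bq
E = 0.71 MeV = 1.13742e-13 J
D = A*E*t/m = 3.3700e+08*1.13742e-13*639/4.9
D = 0.004999 Gy


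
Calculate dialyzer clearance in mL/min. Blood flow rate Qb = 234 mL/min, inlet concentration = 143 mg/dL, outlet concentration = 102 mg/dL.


K = Qb * (Cb_in - Cb_out) / Cb_in
K = 234 * (143 - 102) / 143
K = 67.09 mL/min


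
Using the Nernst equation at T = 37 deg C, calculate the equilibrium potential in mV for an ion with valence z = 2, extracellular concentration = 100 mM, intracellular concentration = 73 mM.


E = (RT/(zF)) * ln(C_out/C_in)
T = 37 + 273.15 = 310.15 K
E = (8.314 * 310.15 / (2 * 96485)) * ln(100/73)
E = 4.205 mV


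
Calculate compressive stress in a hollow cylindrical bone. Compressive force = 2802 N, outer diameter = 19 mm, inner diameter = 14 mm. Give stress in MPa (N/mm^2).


A = pi*(r_o^2 - r_i^2)
r_o = 9.5 mm, r_i = 7 mm
A = 129.591 mm^2
sigma = F/A = 2802 / 129.591
sigma = 21.62 MPa


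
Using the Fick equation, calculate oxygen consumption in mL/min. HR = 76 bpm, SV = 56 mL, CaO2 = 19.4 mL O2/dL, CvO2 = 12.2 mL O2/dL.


CO = HR*SV = 76*56/1000 = 4.256 L/min
a-v O2 diff = 19.4 - 12.2 = 7.2 mL/dL
VO2 = CO * (CaO2-CvO2) * 10 dL/L
VO2 = 4.256 * 7.2 * 10
VO2 = 306.4 mL/min


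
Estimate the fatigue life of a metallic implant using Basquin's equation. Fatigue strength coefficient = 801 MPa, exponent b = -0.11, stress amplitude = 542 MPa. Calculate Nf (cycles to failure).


sigma_a = sigma_f' * (2Nf)^b
2Nf = (sigma_a/sigma_f')^(1/b)
2Nf = (542/801)^(1/-0.11)
2Nf = 34.843379
Nf = 17.42


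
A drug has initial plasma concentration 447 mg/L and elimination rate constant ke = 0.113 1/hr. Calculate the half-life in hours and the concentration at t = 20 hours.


t_half = ln(2) / ke = 0.693147 / 0.113 = 6.134 hr
C(t) = C0 * exp(-ke*t) = 447 * exp(-0.113*20)
C(20) = 46.64 mg/L


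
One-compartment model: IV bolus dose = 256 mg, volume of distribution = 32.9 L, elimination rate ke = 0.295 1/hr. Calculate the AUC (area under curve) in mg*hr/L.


C0 = Dose/Vd = 256/32.9 = 7.78116 mg/L
AUC = C0/ke = 7.78116/0.295
AUC = 26.38 mg*hr/L


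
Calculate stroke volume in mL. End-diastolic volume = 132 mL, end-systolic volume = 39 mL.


SV = EDV - ESV
SV = 132 - 39
SV = 93 mL


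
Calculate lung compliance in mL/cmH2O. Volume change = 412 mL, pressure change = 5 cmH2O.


C = dV / dP
C = 412 / 5
C = 82.4 mL/cmH2O


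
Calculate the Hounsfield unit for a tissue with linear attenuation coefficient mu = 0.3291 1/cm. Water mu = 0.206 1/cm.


HU = ((mu_tissue - mu_water) / mu_water) * 1000
HU = ((0.3291 - 0.206) / 0.206) * 1000
HU = 597.6


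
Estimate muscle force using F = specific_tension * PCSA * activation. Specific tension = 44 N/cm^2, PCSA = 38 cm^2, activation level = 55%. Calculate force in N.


F = sigma * PCSA * activation
F = 44 * 38 * 0.55
F = 919.6 N


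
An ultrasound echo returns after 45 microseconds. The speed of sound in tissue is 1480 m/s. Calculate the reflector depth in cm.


depth = c * t / 2
t = 45 us = 4.5000e-05 s
depth = 1480 * 4.5000e-05 / 2
depth = 0.0333 m = 3.33 cm


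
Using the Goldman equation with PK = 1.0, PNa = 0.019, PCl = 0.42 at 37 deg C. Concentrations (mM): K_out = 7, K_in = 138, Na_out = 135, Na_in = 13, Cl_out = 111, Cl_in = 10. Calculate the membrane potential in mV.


Vm = (RT/F)*ln((PK*Ko + PNa*Nao + PCl*Cli)/(PK*Ki + PNa*Nai + PCl*Clo))
Numer = 13.765, Denom = 184.867
Vm = -69.42 mV


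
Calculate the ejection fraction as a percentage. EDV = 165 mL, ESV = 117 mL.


SV = EDV - ESV = 165 - 117 = 48 mL
EF = SV/EDV * 100 = 48/165 * 100
EF = 29.09%


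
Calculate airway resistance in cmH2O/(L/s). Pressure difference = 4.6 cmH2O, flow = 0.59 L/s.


R = dP / flow
R = 4.6 / 0.59
R = 7.797 cmH2O/(L/s)


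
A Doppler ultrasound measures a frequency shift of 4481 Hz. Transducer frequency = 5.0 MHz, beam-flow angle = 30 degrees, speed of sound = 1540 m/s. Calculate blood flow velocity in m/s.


v = fd * c / (2 * f0 * cos(theta))
v = 4481 * 1540 / (2 * 5.0000e+06 * cos(30))
v = 0.7968 m/s


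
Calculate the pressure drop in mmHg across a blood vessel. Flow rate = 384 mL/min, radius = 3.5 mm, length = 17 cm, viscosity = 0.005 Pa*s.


dP = 8*mu*L*Q / (pi*r^4)
Q = 384 mL/min = 6.4e-06 m^3/s
dP = 92.3138 Pa = 92.3138 / 133.322 mmHg = 0.6924 mmHg


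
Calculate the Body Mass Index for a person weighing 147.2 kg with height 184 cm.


BMI = weight / height^2
height = 184 cm = 1.84 m
BMI = 147.2 / 1.84^2
BMI = 43.48 kg/m^2


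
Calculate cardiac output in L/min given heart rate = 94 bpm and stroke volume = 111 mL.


CO = HR * SV
CO = 94 * 111 / 1000
CO = 10.43 L/min


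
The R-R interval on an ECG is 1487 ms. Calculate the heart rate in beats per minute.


HR = 60 / RR_interval(s)
RR = 1487 ms = 1.487 s
HR = 60 / 1.487 = 40.35 bpm


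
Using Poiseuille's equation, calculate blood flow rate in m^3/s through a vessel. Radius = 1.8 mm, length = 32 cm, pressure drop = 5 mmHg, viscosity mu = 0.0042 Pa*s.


Q = pi*r^4*dP / (8*mu*L)
r = 0.0018 m, L = 0.32 m
dP = 5 mmHg = 666.61 Pa
Q = 2.0447e-06 m^3/s


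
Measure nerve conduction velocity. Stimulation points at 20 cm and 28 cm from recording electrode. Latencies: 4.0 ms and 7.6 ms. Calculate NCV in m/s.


Distance = (28 - 20) / 100 = 0.08 m
dt = (7.6 - 4.0) / 1000 = 0.0036 s
NCV = dist / dt = 22.22 m/s


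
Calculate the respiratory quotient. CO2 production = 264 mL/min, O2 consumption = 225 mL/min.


RQ = VCO2 / VO2
RQ = 264 / 225
RQ = 1.173


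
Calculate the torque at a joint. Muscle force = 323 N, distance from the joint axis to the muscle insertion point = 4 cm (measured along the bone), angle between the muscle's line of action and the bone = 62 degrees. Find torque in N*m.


Torque = F * d * sin(theta)   (moment arm = d*sin(theta))
d = 4 cm = 0.04 m
Torque = 323 * 0.04 * sin(62)
Torque = 11.41 N*m


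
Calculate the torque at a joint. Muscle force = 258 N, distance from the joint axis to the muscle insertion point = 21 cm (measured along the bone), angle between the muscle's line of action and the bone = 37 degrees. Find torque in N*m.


Torque = F * d * sin(theta)   (moment arm = d*sin(theta))
d = 21 cm = 0.21 m
Torque = 258 * 0.21 * sin(37)
Torque = 32.61 N*m


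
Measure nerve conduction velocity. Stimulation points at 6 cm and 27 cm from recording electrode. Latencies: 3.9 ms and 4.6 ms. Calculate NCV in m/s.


Distance = (27 - 6) / 100 = 0.21 m
dt = (4.6 - 3.9) / 1000 = 7.0000e-04 s
NCV = dist / dt = 300 m/s


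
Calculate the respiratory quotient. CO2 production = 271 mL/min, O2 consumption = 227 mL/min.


RQ = VCO2 / VO2
RQ = 271 / 227
RQ = 1.194


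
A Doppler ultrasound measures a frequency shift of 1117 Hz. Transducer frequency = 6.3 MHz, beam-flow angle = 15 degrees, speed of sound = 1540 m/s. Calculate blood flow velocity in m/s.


v = fd * c / (2 * f0 * cos(theta))
v = 1117 * 1540 / (2 * 6.3000e+06 * cos(15))
v = 0.1413 m/s


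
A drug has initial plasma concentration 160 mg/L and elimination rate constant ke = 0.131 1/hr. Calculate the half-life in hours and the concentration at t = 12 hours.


t_half = ln(2) / ke = 0.693147 / 0.131 = 5.291 hr
C(t) = C0 * exp(-ke*t) = 160 * exp(-0.131*12)
C(12) = 33.22 mg/L


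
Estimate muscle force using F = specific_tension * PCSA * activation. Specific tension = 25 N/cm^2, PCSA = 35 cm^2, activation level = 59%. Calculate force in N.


F = sigma * PCSA * activation
F = 25 * 35 * 0.59
F = 516.2 N


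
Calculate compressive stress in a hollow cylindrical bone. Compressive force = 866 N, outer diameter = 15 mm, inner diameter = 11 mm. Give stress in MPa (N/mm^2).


A = pi*(r_o^2 - r_i^2)
r_o = 7.5 mm, r_i = 5.5 mm
A = 81.6814 mm^2
sigma = F/A = 866 / 81.6814
sigma = 10.6 MPa


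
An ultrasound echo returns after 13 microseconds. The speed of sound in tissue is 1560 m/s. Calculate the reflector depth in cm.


depth = c * t / 2
t = 13 us = 1.3000e-05 s
depth = 1560 * 1.3000e-05 / 2
depth = 0.01014 m = 1.014 cm


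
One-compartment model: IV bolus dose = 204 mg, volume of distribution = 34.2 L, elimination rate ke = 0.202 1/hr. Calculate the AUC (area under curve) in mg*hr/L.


C0 = Dose/Vd = 204/34.2 = 5.96491 mg/L
AUC = C0/ke = 5.96491/0.202
AUC = 29.53 mg*hr/L


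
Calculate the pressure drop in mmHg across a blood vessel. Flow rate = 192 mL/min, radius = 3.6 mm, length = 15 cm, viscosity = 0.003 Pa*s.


dP = 8*mu*L*Q / (pi*r^4)
Q = 192 mL/min = 3.2e-06 m^3/s
dP = 21.832 Pa = 21.832 / 133.322 mmHg = 0.1638 mmHg


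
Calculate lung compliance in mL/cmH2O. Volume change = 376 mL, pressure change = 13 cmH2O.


C = dV / dP
C = 376 / 13
C = 28.92 mL/cmH2O


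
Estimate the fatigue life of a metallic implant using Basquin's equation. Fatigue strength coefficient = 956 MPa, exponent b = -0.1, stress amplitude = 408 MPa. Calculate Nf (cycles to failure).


sigma_a = sigma_f' * (2Nf)^b
2Nf = (sigma_a/sigma_f')^(1/b)
2Nf = (408/956)^(1/-0.1)
2Nf = 4988.584
Nf = 2494


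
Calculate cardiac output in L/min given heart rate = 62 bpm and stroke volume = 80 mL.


CO = HR * SV
CO = 62 * 80 / 1000
CO = 4.96 L/min


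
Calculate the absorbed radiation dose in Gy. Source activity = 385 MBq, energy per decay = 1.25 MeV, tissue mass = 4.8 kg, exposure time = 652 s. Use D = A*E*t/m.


A = 385 MBq = 3.8500e+08 Bq
E = 1.25 MeV = 2.0025e-13 J
D = A*E*t/m = 3.8500e+08*2.0025e-13*652/4.8
D = 0.01047 Gy


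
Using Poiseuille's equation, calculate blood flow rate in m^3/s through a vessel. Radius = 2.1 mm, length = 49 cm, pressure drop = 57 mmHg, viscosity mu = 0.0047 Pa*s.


Q = pi*r^4*dP / (8*mu*L)
r = 0.0021 m, L = 0.49 m
dP = 57 mmHg = 7599.354 Pa
Q = 2.5201e-05 m^3/s


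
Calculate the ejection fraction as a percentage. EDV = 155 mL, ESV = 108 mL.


SV = EDV - ESV = 155 - 108 = 47 mL
EF = SV/EDV * 100 = 47/155 * 100
EF = 30.32%


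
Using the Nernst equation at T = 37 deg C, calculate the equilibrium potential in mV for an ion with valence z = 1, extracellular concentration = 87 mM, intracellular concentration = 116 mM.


E = (RT/(zF)) * ln(C_out/C_in)
T = 37 + 273.15 = 310.15 K
E = (8.314 * 310.15 / (1 * 96485)) * ln(87/116)
E = -7.688 mV


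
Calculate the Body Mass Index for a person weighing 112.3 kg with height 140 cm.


BMI = weight / height^2
height = 140 cm = 1.4 m
BMI = 112.3 / 1.4^2
BMI = 57.3 kg/m^2


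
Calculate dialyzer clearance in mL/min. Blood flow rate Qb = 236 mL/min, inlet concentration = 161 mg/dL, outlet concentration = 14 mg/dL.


K = Qb * (Cb_in - Cb_out) / Cb_in
K = 236 * (161 - 14) / 161
K = 215.5 mL/min


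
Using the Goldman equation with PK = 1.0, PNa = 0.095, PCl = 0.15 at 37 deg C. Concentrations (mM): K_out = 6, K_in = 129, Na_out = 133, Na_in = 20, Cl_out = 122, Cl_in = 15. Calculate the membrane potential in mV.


Vm = (RT/F)*ln((PK*Ko + PNa*Nao + PCl*Cli)/(PK*Ki + PNa*Nai + PCl*Clo))
Numer = 20.885, Denom = 149.2
Vm = -52.55 mV


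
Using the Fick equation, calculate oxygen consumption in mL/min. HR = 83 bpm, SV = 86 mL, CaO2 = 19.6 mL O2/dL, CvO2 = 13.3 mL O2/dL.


CO = HR*SV = 83*86/1000 = 7.138 L/min
a-v O2 diff = 19.6 - 13.3 = 6.3 mL/dL
VO2 = CO * (CaO2-CvO2) * 10 dL/L
VO2 = 7.138 * 6.3 * 10
VO2 = 449.7 mL/min


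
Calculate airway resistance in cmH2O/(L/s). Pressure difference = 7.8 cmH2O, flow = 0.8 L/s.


R = dP / flow
R = 7.8 / 0.8
R = 9.75 cmH2O/(L/s)


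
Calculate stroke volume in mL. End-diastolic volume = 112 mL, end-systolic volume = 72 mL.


SV = EDV - ESV
SV = 112 - 72
SV = 40 mL


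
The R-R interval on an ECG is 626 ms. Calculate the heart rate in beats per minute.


HR = 60 / RR_interval(s)
RR = 626 ms = 0.626 s
HR = 60 / 0.626 = 95.85 bpm


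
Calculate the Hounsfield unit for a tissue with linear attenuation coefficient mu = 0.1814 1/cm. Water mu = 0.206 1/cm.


HU = ((mu_tissue - mu_water) / mu_water) * 1000
HU = ((0.1814 - 0.206) / 0.206) * 1000
HU = -119.4


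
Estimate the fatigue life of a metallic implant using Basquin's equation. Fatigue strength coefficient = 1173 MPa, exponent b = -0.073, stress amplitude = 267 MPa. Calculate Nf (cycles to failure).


sigma_a = sigma_f' * (2Nf)^b
2Nf = (sigma_a/sigma_f')^(1/b)
2Nf = (267/1173)^(1/-0.073)
2Nf = 6.3870153e+08
Nf = 3.1935e+08


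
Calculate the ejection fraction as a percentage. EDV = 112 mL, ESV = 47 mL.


SV = EDV - ESV = 112 - 47 = 65 mL
EF = SV/EDV * 100 = 65/112 * 100
EF = 58.04%


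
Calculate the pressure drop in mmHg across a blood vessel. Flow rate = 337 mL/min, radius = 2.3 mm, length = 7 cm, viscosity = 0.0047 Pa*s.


dP = 8*mu*L*Q / (pi*r^4)
Q = 337 mL/min = 5.61667e-06 m^3/s
dP = 168.153 Pa = 168.153 / 133.322 mmHg = 1.261 mmHg


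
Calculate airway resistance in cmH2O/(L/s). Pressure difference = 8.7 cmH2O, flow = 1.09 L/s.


R = dP / flow
R = 8.7 / 1.09
R = 7.982 cmH2O/(L/s)


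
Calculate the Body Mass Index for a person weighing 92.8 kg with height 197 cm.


BMI = weight / height^2
height = 197 cm = 1.97 m
BMI = 92.8 / 1.97^2
BMI = 23.91 kg/m^2


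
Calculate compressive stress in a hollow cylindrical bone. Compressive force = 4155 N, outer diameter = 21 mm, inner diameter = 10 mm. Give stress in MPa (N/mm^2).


A = pi*(r_o^2 - r_i^2)
r_o = 10.5 mm, r_i = 5 mm
A = 267.821 mm^2
sigma = F/A = 4155 / 267.821
sigma = 15.51 MPa


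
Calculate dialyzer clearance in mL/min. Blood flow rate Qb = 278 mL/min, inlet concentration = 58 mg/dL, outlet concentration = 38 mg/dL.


K = Qb * (Cb_in - Cb_out) / Cb_in
K = 278 * (58 - 38) / 58
K = 95.86 mL/min


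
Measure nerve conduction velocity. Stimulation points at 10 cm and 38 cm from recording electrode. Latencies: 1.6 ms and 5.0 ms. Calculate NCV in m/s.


Distance = (38 - 10) / 100 = 0.28 m
dt = (5.0 - 1.6) / 1000 = 0.0034 s
NCV = dist / dt = 82.35 m/s


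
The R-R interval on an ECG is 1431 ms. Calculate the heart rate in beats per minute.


HR = 60 / RR_interval(s)
RR = 1431 ms = 1.431 s
HR = 60 / 1.431 = 41.93 bpm


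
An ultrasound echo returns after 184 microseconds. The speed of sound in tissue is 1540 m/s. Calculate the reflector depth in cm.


depth = c * t / 2
t = 184 us = 1.8400e-04 s
depth = 1540 * 1.8400e-04 / 2
depth = 0.14168 m = 14.168 cm


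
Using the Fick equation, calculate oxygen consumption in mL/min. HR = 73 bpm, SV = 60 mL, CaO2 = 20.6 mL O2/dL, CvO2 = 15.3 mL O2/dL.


CO = HR*SV = 73*60/1000 = 4.38 L/min
a-v O2 diff = 20.6 - 15.3 = 5.3 mL/dL
VO2 = CO * (CaO2-CvO2) * 10 dL/L
VO2 = 4.38 * 5.3 * 10
VO2 = 232.1 mL/min


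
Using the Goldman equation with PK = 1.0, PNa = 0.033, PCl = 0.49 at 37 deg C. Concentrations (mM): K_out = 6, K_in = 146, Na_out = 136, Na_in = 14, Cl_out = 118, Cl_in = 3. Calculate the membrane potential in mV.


Vm = (RT/F)*ln((PK*Ko + PNa*Nao + PCl*Cli)/(PK*Ki + PNa*Nai + PCl*Clo))
Numer = 11.958, Denom = 204.282
Vm = -75.85 mV


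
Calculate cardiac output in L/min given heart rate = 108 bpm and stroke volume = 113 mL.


CO = HR * SV
CO = 108 * 113 / 1000
CO = 12.2 L/min


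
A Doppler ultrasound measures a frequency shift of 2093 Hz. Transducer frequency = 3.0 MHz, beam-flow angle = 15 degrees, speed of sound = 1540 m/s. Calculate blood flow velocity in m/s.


v = fd * c / (2 * f0 * cos(theta))
v = 2093 * 1540 / (2 * 3.0000e+06 * cos(15))
v = 0.5562 m/s


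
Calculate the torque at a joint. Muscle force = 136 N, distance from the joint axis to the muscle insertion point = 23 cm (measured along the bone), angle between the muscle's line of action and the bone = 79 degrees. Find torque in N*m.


Torque = F * d * sin(theta)   (moment arm = d*sin(theta))
d = 23 cm = 0.23 m
Torque = 136 * 0.23 * sin(79)
Torque = 30.71 N*m


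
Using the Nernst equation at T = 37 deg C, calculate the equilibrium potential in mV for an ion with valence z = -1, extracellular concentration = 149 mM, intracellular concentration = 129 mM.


E = (RT/(zF)) * ln(C_out/C_in)
T = 37 + 273.15 = 310.15 K
E = (8.314 * 310.15 / (-1 * 96485)) * ln(149/129)
E = -3.852 mV


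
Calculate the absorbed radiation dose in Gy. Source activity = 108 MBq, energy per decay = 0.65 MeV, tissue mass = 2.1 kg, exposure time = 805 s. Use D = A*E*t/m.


A = 108 MBq = 1.0800e+08 Bq
E = 0.65 MeV = 1.0413e-13 J
D = A*E*t/m = 1.0800e+08*1.0413e-13*805/2.1
D = 0.004311 Gy


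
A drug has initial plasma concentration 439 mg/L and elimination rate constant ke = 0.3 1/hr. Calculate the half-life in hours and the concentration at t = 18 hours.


t_half = ln(2) / ke = 0.693147 / 0.3 = 2.31 hr
C(t) = C0 * exp(-ke*t) = 439 * exp(-0.3*18)
C(18) = 1.983 mg/L


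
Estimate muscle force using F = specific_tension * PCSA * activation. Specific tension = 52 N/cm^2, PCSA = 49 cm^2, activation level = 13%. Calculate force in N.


F = sigma * PCSA * activation
F = 52 * 49 * 0.13
F = 331.2 N


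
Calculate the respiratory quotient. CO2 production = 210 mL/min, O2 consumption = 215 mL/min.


RQ = VCO2 / VO2
RQ = 210 / 215
RQ = 0.9767


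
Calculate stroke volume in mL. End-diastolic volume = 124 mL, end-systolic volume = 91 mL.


SV = EDV - ESV
SV = 124 - 91
SV = 33 mL


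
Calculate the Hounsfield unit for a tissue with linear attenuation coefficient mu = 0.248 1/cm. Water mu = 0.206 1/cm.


HU = ((mu_tissue - mu_water) / mu_water) * 1000
HU = ((0.248 - 0.206) / 0.206) * 1000
HU = 203.9


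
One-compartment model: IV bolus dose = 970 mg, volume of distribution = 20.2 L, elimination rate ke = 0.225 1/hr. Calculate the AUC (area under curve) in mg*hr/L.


C0 = Dose/Vd = 970/20.2 = 48.0198 mg/L
AUC = C0/ke = 48.0198/0.225
AUC = 213.4 mg*hr/L


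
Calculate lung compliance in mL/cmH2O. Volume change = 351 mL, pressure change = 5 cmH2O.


C = dV / dP
C = 351 / 5
C = 70.2 mL/cmH2O


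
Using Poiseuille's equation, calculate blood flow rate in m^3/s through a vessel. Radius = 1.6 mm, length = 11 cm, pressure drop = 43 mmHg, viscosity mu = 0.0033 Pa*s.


Q = pi*r^4*dP / (8*mu*L)
r = 0.0016 m, L = 0.11 m
dP = 43 mmHg = 5732.846 Pa
Q = 4.0645e-05 m^3/s


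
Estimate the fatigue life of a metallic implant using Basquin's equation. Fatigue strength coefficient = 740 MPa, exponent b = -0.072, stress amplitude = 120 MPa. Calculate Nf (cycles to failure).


sigma_a = sigma_f' * (2Nf)^b
2Nf = (sigma_a/sigma_f')^(1/b)
2Nf = (120/740)^(1/-0.072)
2Nf = 9.3955724e+10
Nf = 4.6978e+10


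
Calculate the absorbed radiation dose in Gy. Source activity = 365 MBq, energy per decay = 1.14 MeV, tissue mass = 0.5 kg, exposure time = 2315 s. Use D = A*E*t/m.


A = 365 MBq = 3.6500e+08 Bq
E = 1.14 MeV = 1.82628e-13 J
D = A*E*t/m = 3.6500e+08*1.82628e-13*2315/0.5
D = 0.3086 Gy


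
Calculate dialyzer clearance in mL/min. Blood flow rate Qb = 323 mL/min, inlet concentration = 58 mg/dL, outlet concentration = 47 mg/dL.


K = Qb * (Cb_in - Cb_out) / Cb_in
K = 323 * (58 - 47) / 58
K = 61.26 mL/min


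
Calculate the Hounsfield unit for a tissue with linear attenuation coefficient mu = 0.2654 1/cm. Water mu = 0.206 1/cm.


HU = ((mu_tissue - mu_water) / mu_water) * 1000
HU = ((0.2654 - 0.206) / 0.206) * 1000
HU = 288.3


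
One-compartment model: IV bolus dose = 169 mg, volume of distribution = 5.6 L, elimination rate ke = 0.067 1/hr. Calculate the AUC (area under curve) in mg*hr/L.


C0 = Dose/Vd = 169/5.6 = 30.1786 mg/L
AUC = C0/ke = 30.1786/0.067
AUC = 450.4 mg*hr/L


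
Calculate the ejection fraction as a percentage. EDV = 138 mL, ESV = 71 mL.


SV = EDV - ESV = 138 - 71 = 67 mL
EF = SV/EDV * 100 = 67/138 * 100
EF = 48.55%


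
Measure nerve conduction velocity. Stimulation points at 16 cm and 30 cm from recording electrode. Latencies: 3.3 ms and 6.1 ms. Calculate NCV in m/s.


Distance = (30 - 16) / 100 = 0.14 m
dt = (6.1 - 3.3) / 1000 = 0.0028 s
NCV = dist / dt = 50 m/s


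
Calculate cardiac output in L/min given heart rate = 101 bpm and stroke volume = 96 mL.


CO = HR * SV
CO = 101 * 96 / 1000
CO = 9.696 L/min


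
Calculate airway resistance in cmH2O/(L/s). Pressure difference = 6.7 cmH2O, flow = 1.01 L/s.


R = dP / flow
R = 6.7 / 1.01
R = 6.634 cmH2O/(L/s)


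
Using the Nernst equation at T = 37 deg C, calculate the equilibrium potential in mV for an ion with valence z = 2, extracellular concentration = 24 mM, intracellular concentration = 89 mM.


E = (RT/(zF)) * ln(C_out/C_in)
T = 37 + 273.15 = 310.15 K
E = (8.314 * 310.15 / (2 * 96485)) * ln(24/89)
E = -17.51 mV


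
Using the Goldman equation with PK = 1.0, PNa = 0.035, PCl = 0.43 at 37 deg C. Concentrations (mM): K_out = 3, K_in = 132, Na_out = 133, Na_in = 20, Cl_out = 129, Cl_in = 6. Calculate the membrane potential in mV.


Vm = (RT/F)*ln((PK*Ko + PNa*Nao + PCl*Cli)/(PK*Ki + PNa*Nai + PCl*Clo))
Numer = 10.235, Denom = 188.17
Vm = -77.81 mV


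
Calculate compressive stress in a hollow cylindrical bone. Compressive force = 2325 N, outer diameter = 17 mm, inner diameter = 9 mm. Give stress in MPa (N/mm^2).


A = pi*(r_o^2 - r_i^2)
r_o = 8.5 mm, r_i = 4.5 mm
A = 163.363 mm^2
sigma = F/A = 2325 / 163.363
sigma = 14.23 MPa


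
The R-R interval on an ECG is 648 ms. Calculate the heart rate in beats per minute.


HR = 60 / RR_interval(s)
RR = 648 ms = 0.648 s
HR = 60 / 0.648 = 92.59 bpm


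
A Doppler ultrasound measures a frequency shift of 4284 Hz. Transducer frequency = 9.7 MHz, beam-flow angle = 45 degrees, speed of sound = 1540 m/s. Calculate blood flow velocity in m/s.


v = fd * c / (2 * f0 * cos(theta))
v = 4284 * 1540 / (2 * 9.7000e+06 * cos(45))
v = 0.4809 m/s


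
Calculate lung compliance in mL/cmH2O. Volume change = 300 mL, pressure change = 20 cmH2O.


C = dV / dP
C = 300 / 20
C = 15 mL/cmH2O


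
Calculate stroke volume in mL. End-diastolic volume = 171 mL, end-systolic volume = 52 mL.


SV = EDV - ESV
SV = 171 - 52
SV = 119 mL


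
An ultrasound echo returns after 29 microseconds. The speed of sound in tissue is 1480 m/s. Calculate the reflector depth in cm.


depth = c * t / 2
t = 29 us = 2.9000e-05 s
depth = 1480 * 2.9000e-05 / 2
depth = 0.02146 m = 2.146 cm


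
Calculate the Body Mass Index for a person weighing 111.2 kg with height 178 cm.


BMI = weight / height^2
height = 178 cm = 1.78 m
BMI = 111.2 / 1.78^2
BMI = 35.1 kg/m^2


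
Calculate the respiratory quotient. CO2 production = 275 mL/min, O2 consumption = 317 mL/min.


RQ = VCO2 / VO2
RQ = 275 / 317
RQ = 0.8675


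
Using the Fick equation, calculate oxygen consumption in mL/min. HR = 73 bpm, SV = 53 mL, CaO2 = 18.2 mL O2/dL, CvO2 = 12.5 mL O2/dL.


CO = HR*SV = 73*53/1000 = 3.869 L/min
a-v O2 diff = 18.2 - 12.5 = 5.7 mL/dL
VO2 = CO * (CaO2-CvO2) * 10 dL/L
VO2 = 3.869 * 5.7 * 10
VO2 = 220.5 mL/min


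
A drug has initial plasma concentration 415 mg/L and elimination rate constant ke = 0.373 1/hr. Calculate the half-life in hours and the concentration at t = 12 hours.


t_half = ln(2) / ke = 0.693147 / 0.373 = 1.858 hr
C(t) = C0 * exp(-ke*t) = 415 * exp(-0.373*12)
C(12) = 4.722 mg/L


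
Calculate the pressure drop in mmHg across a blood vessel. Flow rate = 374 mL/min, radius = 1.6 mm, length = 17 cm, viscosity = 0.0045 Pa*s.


dP = 8*mu*L*Q / (pi*r^4)
Q = 374 mL/min = 6.23333e-06 m^3/s
dP = 1852.86 Pa = 1852.86 / 133.322 mmHg = 13.9 mmHg


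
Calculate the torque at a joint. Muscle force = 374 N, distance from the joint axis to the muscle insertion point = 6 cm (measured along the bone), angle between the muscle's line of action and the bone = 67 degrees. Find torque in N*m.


Torque = F * d * sin(theta)   (moment arm = d*sin(theta))
d = 6 cm = 0.06 m
Torque = 374 * 0.06 * sin(67)
Torque = 20.66 N*m


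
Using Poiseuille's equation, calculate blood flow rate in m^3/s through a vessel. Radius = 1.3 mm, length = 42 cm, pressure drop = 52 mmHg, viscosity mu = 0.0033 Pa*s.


Q = pi*r^4*dP / (8*mu*L)
r = 0.0013 m, L = 0.42 m
dP = 52 mmHg = 6932.744 Pa
Q = 5.6102e-06 m^3/s


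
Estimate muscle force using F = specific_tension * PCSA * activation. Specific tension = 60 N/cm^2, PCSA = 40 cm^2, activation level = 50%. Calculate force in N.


F = sigma * PCSA * activation
F = 60 * 40 * 0.5
F = 1200 N


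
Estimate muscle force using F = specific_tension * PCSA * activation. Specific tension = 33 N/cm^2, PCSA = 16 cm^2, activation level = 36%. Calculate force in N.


F = sigma * PCSA * activation
F = 33 * 16 * 0.36
F = 190.1 N


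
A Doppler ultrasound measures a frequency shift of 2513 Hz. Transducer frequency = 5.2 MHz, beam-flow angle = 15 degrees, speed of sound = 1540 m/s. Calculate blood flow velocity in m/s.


v = fd * c / (2 * f0 * cos(theta))
v = 2513 * 1540 / (2 * 5.2000e+06 * cos(15))
v = 0.3852 m/s


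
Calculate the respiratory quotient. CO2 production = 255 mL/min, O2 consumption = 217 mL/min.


RQ = VCO2 / VO2
RQ = 255 / 217
RQ = 1.175


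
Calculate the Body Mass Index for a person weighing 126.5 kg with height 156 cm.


BMI = weight / height^2
height = 156 cm = 1.56 m
BMI = 126.5 / 1.56^2
BMI = 51.98 kg/m^2


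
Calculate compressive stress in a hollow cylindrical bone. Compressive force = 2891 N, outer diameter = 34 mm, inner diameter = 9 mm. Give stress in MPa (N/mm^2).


A = pi*(r_o^2 - r_i^2)
r_o = 17 mm, r_i = 4.5 mm
A = 844.303 mm^2
sigma = F/A = 2891 / 844.303
sigma = 3.424 MPa


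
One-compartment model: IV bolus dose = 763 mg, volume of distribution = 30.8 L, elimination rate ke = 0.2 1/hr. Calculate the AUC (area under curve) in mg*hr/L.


C0 = Dose/Vd = 763/30.8 = 24.7727 mg/L
AUC = C0/ke = 24.7727/0.2
AUC = 123.9 mg*hr/L


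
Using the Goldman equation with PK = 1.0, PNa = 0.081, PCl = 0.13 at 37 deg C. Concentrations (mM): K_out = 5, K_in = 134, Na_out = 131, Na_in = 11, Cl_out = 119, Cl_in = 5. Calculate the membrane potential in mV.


Vm = (RT/F)*ln((PK*Ko + PNa*Nao + PCl*Cli)/(PK*Ki + PNa*Nai + PCl*Clo))
Numer = 16.261, Denom = 150.361
Vm = -59.44 mV


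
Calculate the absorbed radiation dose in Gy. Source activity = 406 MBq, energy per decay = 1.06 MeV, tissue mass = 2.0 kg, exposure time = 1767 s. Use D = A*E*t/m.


A = 406 MBq = 4.0600e+08 Bq
E = 1.06 MeV = 1.69812e-13 J
D = A*E*t/m = 4.0600e+08*1.69812e-13*1767/2.0
D = 0.06091 Gy


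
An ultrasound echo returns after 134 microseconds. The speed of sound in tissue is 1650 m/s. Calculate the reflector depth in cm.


depth = c * t / 2
t = 134 us = 1.3400e-04 s
depth = 1650 * 1.3400e-04 / 2
depth = 0.11055 m = 11.055 cm


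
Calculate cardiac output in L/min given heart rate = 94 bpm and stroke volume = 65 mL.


CO = HR * SV
CO = 94 * 65 / 1000
CO = 6.11 L/min


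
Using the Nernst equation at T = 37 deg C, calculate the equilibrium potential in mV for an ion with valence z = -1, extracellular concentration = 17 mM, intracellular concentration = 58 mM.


E = (RT/(zF)) * ln(C_out/C_in)
T = 37 + 273.15 = 310.15 K
E = (8.314 * 310.15 / (-1 * 96485)) * ln(17/58)
E = 32.8 mV


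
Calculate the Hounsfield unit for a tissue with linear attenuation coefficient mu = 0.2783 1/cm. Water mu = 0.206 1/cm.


HU = ((mu_tissue - mu_water) / mu_water) * 1000
HU = ((0.2783 - 0.206) / 0.206) * 1000
HU = 351


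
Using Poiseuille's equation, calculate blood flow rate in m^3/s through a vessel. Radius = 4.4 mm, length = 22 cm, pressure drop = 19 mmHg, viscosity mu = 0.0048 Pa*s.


Q = pi*r^4*dP / (8*mu*L)
r = 0.0044 m, L = 0.22 m
dP = 19 mmHg = 2533.118 Pa
Q = 3.5307e-04 m^3/s


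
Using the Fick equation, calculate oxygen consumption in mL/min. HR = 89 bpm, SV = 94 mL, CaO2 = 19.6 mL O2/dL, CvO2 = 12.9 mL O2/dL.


CO = HR*SV = 89*94/1000 = 8.366 L/min
a-v O2 diff = 19.6 - 12.9 = 6.7 mL/dL
VO2 = CO * (CaO2-CvO2) * 10 dL/L
VO2 = 8.366 * 6.7 * 10
VO2 = 560.5 mL/min


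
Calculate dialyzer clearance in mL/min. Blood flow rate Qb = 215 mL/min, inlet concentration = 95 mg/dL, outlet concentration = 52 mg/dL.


K = Qb * (Cb_in - Cb_out) / Cb_in
K = 215 * (95 - 52) / 95
K = 97.32 mL/min


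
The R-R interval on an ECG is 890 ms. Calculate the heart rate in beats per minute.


HR = 60 / RR_interval(s)
RR = 890 ms = 0.89 s
HR = 60 / 0.89 = 67.42 bpm


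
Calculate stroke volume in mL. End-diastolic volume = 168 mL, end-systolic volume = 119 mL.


SV = EDV - ESV
SV = 168 - 119
SV = 49 mL


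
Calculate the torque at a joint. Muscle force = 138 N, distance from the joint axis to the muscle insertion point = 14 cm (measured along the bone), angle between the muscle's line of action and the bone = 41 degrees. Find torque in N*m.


Torque = F * d * sin(theta)   (moment arm = d*sin(theta))
d = 14 cm = 0.14 m
Torque = 138 * 0.14 * sin(41)
Torque = 12.68 N*m


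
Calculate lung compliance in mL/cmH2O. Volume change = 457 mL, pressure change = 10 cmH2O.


C = dV / dP
C = 457 / 10
C = 45.7 mL/cmH2O


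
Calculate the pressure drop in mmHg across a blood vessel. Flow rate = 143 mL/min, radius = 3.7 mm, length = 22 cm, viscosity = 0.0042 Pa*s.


dP = 8*mu*L*Q / (pi*r^4)
Q = 143 mL/min = 2.38333e-06 m^3/s
dP = 29.9219 Pa = 29.9219 / 133.322 mmHg = 0.2244 mmHg


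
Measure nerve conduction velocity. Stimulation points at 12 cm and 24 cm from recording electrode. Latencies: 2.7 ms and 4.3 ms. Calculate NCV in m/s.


Distance = (24 - 12) / 100 = 0.12 m
dt = (4.3 - 2.7) / 1000 = 0.0016 s
NCV = dist / dt = 75 m/s


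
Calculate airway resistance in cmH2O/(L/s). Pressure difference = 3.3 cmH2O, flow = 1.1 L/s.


R = dP / flow
R = 3.3 / 1.1
R = 3 cmH2O/(L/s)


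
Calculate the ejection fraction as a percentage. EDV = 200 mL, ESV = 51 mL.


SV = EDV - ESV = 200 - 51 = 149 mL
EF = SV/EDV * 100 = 149/200 * 100
EF = 74.5%


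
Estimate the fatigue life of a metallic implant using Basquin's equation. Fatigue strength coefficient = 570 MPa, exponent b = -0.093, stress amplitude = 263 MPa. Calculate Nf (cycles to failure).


sigma_a = sigma_f' * (2Nf)^b
2Nf = (sigma_a/sigma_f')^(1/b)
2Nf = (263/570)^(1/-0.093)
2Nf = 4092.9215
Nf = 2046


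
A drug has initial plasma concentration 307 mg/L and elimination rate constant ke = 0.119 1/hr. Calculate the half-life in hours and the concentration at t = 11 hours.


t_half = ln(2) / ke = 0.693147 / 0.119 = 5.825 hr
C(t) = C0 * exp(-ke*t) = 307 * exp(-0.119*11)
C(11) = 82.92 mg/L


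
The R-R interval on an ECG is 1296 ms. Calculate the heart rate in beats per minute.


HR = 60 / RR_interval(s)
RR = 1296 ms = 1.296 s
HR = 60 / 1.296 = 46.3 bpm


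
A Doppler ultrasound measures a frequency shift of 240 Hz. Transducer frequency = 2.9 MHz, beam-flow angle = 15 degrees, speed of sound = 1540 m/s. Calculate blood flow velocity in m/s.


v = fd * c / (2 * f0 * cos(theta))
v = 240 * 1540 / (2 * 2.9000e+06 * cos(15))
v = 0.06597 m/s


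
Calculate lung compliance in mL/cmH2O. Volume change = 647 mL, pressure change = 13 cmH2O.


C = dV / dP
C = 647 / 13
C = 49.77 mL/cmH2O


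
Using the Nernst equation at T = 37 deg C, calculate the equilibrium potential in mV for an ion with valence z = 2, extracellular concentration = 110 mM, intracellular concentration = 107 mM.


E = (RT/(zF)) * ln(C_out/C_in)
T = 37 + 273.15 = 310.15 K
E = (8.314 * 310.15 / (2 * 96485)) * ln(110/107)
E = 0.3695 mV


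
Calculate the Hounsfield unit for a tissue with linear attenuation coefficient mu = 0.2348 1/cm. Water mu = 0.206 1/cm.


HU = ((mu_tissue - mu_water) / mu_water) * 1000
HU = ((0.2348 - 0.206) / 0.206) * 1000
HU = 139.8


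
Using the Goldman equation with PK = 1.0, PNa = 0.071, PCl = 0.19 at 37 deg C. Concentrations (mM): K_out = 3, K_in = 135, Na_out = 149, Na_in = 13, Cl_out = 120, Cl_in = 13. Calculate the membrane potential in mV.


Vm = (RT/F)*ln((PK*Ko + PNa*Nao + PCl*Cli)/(PK*Ki + PNa*Nai + PCl*Clo))
Numer = 16.049, Denom = 158.723
Vm = -61.24 mV


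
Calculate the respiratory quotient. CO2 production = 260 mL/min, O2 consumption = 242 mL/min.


RQ = VCO2 / VO2
RQ = 260 / 242
RQ = 1.074


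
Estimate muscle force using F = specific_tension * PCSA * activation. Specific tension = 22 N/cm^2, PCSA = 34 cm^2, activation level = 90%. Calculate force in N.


F = sigma * PCSA * activation
F = 22 * 34 * 0.9
F = 673.2 N


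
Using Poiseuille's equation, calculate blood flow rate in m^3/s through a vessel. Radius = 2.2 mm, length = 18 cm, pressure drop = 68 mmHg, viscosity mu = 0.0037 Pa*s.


Q = pi*r^4*dP / (8*mu*L)
r = 0.0022 m, L = 0.18 m
dP = 68 mmHg = 9065.896 Pa
Q = 1.2522e-04 m^3/s


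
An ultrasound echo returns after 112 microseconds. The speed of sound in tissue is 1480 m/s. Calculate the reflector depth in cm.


depth = c * t / 2
t = 112 us = 1.1200e-04 s
depth = 1480 * 1.1200e-04 / 2
depth = 0.08288 m = 8.288 cm


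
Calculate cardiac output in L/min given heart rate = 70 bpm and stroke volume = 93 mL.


CO = HR * SV
CO = 70 * 93 / 1000
CO = 6.51 L/min


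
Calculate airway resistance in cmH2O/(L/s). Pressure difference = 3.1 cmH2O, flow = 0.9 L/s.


R = dP / flow
R = 3.1 / 0.9
R = 3.444 cmH2O/(L/s)


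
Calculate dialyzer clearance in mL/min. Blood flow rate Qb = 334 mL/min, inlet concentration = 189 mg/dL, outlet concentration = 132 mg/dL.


K = Qb * (Cb_in - Cb_out) / Cb_in
K = 334 * (189 - 132) / 189
K = 100.7 mL/min


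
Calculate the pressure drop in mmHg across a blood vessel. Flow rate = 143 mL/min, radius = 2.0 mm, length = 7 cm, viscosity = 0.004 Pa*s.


dP = 8*mu*L*Q / (pi*r^4)
Q = 143 mL/min = 2.38333e-06 m^3/s
dP = 106.209 Pa = 106.209 / 133.322 mmHg = 0.7966 mmHg


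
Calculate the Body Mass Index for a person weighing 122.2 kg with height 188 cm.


BMI = weight / height^2
height = 188 cm = 1.88 m
BMI = 122.2 / 1.88^2
BMI = 34.57 kg/m^2


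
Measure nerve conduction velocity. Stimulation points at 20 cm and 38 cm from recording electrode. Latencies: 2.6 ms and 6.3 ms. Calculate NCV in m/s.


Distance = (38 - 20) / 100 = 0.18 m
dt = (6.3 - 2.6) / 1000 = 0.0037 s
NCV = dist / dt = 48.65 m/s


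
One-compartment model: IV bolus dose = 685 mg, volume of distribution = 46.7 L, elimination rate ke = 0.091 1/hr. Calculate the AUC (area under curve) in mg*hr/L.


C0 = Dose/Vd = 685/46.7 = 14.6681 mg/L
AUC = C0/ke = 14.6681/0.091
AUC = 161.2 mg*hr/L


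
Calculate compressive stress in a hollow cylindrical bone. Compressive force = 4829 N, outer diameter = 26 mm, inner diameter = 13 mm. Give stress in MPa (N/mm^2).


A = pi*(r_o^2 - r_i^2)
r_o = 13 mm, r_i = 6.5 mm
A = 398.197 mm^2
sigma = F/A = 4829 / 398.197
sigma = 12.13 MPa


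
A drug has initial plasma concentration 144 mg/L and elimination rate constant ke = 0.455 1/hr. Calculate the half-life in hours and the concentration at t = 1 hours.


t_half = ln(2) / ke = 0.693147 / 0.455 = 1.523 hr
C(t) = C0 * exp(-ke*t) = 144 * exp(-0.455*1)
C(1) = 91.36 mg/L


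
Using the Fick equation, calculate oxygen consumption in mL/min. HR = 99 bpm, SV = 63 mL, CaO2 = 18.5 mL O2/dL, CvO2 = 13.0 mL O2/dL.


CO = HR*SV = 99*63/1000 = 6.237 L/min
a-v O2 diff = 18.5 - 13.0 = 5.5 mL/dL
VO2 = CO * (CaO2-CvO2) * 10 dL/L
VO2 = 6.237 * 5.5 * 10
VO2 = 343 mL/min


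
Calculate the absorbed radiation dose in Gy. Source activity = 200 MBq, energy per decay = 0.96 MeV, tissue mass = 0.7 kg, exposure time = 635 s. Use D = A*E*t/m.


A = 200 MBq = 2.0000e+08 Bq
E = 0.96 MeV = 1.53792e-13 J
D = A*E*t/m = 2.0000e+08*1.53792e-13*635/0.7
D = 0.0279 Gy


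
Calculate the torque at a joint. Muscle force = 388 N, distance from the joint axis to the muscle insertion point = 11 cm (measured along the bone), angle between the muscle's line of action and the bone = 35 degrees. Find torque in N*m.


Torque = F * d * sin(theta)   (moment arm = d*sin(theta))
d = 11 cm = 0.11 m
Torque = 388 * 0.11 * sin(35)
Torque = 24.48 N*m


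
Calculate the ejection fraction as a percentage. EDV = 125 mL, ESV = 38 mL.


SV = EDV - ESV = 125 - 38 = 87 mL
EF = SV/EDV * 100 = 87/125 * 100
EF = 69.6%


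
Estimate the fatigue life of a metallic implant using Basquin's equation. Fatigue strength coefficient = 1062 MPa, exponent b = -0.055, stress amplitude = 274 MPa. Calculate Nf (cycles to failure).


sigma_a = sigma_f' * (2Nf)^b
2Nf = (sigma_a/sigma_f')^(1/b)
2Nf = (274/1062)^(1/-0.055)
2Nf = 4.9854946e+10
Nf = 2.4927e+10


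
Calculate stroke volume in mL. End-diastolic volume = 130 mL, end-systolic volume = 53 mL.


SV = EDV - ESV
SV = 130 - 53
SV = 77 mL


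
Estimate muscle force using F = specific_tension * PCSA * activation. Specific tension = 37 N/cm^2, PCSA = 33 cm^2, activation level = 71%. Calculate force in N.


F = sigma * PCSA * activation
F = 37 * 33 * 0.71
F = 866.9 N


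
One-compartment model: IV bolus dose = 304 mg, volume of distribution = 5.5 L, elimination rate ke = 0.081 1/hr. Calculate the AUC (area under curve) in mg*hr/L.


C0 = Dose/Vd = 304/5.5 = 55.2727 mg/L
AUC = C0/ke = 55.2727/0.081
AUC = 682.4 mg*hr/L


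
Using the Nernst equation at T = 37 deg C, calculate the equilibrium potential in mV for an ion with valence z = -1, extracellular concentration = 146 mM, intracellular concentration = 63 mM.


E = (RT/(zF)) * ln(C_out/C_in)
T = 37 + 273.15 = 310.15 K
E = (8.314 * 310.15 / (-1 * 96485)) * ln(146/63)
E = -22.46 mV


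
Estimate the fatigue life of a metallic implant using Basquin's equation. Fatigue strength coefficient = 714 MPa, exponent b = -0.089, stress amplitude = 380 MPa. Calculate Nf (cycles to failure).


sigma_a = sigma_f' * (2Nf)^b
2Nf = (sigma_a/sigma_f')^(1/b)
2Nf = (380/714)^(1/-0.089)
2Nf = 1195.8929
Nf = 597.9
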